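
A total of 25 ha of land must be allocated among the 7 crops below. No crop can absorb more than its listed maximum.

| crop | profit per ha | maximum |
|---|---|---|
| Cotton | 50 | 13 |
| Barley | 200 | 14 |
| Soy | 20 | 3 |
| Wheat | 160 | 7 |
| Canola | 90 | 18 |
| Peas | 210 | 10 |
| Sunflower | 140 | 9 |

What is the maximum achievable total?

5060

Highest profit per ha first: Peas 210 > Barley 200 > Wheat 160 > Sunflower 140 > Canola 90 > Cotton 50 > Soy 20.
Give Peas 10 to hit its cap of 10 ; 15 left.
Give Barley 14 to hit its cap of 14 ; 1 left.
Only 1 left; Wheat takes them to reach 1.
Total = 200×14 + 160×1 + 210×10 = 5060.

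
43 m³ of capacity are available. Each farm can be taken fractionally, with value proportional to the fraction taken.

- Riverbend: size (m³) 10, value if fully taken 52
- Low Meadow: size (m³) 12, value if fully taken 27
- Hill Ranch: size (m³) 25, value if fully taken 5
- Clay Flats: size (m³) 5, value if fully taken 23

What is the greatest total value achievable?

Best value per unit of size first: Riverbend 52/10≈5.2, Clay Flats 23/5≈4.6, Low Meadow 27/12≈2.25, Hill Ranch 5/25≈0.2.
All 10 m³ of Riverbend fit (value 52) → 33 remain.
Take all of Clay Flats (5 m³, value 23) → 28 m³ left.
Low Meadow: take in full, 12 m³ for value 27 → 16 left.
Fill the last 16 m³ with part of Hill Ranch: 16/25 of it earns 3.2.
Total value = 105.2.

105.2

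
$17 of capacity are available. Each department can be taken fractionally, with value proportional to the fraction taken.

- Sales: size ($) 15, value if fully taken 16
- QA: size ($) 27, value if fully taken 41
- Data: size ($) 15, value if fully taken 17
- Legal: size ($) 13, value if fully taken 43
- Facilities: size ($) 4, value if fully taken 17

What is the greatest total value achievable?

Rank by value-to-size ratio: Facilities 17/4≈4.25, Legal 43/13≈3.31, QA 41/27≈1.52, Data 17/15≈1.13, Sales 16/15≈1.07.
All 4 $ of Facilities fit (value 17) — 13 remain.
Take all of Legal (13 $, value 43) — 0 $ left.
Total value = 60.

60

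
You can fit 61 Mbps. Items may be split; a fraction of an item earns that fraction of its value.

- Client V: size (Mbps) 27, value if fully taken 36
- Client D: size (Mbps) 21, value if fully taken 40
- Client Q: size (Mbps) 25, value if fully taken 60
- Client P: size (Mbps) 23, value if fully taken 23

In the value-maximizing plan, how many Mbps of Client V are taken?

Best value per unit of size first: Client Q 60/25≈2.4, Client D 40/21≈1.9, Client V 36/27≈1.33, Client P 23/23≈1.
Take all of Client Q (25 Mbps, value 60) ; 36 Mbps left.
Take all of Client D (21 Mbps, value 40) ; 15 Mbps left.
Fill the last 15 Mbps with part of Client V: 15/27 of it earns 20.

15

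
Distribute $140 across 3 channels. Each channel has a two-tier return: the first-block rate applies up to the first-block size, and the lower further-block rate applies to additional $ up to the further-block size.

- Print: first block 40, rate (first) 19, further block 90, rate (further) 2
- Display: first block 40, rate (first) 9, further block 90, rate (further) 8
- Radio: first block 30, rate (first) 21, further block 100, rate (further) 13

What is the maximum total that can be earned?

Rank every tier by rate: Radio/T1 21 > Print/T1 19 > Radio/T2 13 > Display/T1 9 > Display/T2 8 > Print/T2 2.
Radio T1 at 21: fill all 30 → 110 left.
Fill Print T1 block (40 at 19) → 70 left.
Radio/T2: +70 of 100 at 13; pool empty.
Total = 21×30 + 19×40 + 13×70 = 2300.

2300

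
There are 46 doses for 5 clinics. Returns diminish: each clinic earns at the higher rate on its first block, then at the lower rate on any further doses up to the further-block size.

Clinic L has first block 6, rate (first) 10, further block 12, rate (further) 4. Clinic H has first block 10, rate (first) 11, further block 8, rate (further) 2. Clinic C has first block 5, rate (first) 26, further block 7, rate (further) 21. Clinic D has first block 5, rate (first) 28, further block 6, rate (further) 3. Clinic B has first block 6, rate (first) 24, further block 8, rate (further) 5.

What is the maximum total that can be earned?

766

Order all 10 blocks by rate: Clinic D/T1 28 > Clinic C/T1 26 > Clinic B/T1 24 > Clinic C/T2 21 > Clinic H/T1 11 > Clinic L/T1 10 > Clinic B/T2 5 > Clinic L/T2 4 > Clinic D/T2 3 > Clinic H/T2 2.
Clinic D/T1 (28): +5 ; 41 left.
Clinic C/T1 (26): +5 ; 36 left.
Fill Clinic B T1 block (6 at 24) ; 30 left.
Clinic C/T2 (21): +7 ; 23 left.
Clinic H/T1 (11): +10 ; 13 left.
Clinic L T1 at 10: fill all 6 ; 7 left.
7 remain; put them into Clinic B T2 at 5.
Total = 28×5 + 26×5 + 24×6 + 21×7 + 11×10 + 10×6 + 5×7 = 766.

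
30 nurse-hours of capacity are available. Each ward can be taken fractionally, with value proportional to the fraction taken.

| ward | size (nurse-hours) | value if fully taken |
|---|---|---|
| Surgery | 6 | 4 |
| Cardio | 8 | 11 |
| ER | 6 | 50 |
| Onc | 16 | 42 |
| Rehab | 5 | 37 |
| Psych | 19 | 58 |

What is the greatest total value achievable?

Rank by value-to-size ratio: ER 50/6≈8.33, Rehab 37/5≈7.4, Psych 58/19≈3.05, Onc 42/16≈2.62, Cardio 11/8≈1.38, Surgery 4/6≈0.667.
All 6 nurse-hours of ER fit (value 50) — 24 remain.
Take all of Rehab (5 nurse-hours, value 37) — 19 nurse-hours left.
All 19 nurse-hours of Psych fit (value 58) — 0 remain.
Total value = 145.

145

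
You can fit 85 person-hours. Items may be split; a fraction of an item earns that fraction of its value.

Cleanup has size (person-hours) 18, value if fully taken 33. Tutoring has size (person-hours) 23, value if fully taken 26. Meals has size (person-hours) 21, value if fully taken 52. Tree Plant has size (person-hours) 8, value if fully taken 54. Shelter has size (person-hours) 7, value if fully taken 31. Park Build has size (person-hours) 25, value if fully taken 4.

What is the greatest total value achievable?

197.28

Sort by value density: Tree Plant 54/8≈6.75, Shelter 31/7≈4.43, Meals 52/21≈2.48, Cleanup 33/18≈1.83, Tutoring 26/23≈1.13, Park Build 4/25≈0.16.
Take all of Tree Plant (8 person-hours, value 54) — 77 person-hours left.
Shelter: take in full, 7 person-hours for value 31 — 70 left.
Take all of Meals (21 person-hours, value 52) — 49 person-hours left.
Take all of Cleanup (18 person-hours, value 33) — 31 person-hours left.
Take all of Tutoring (23 person-hours, value 26) — 8 person-hours left.
8 person-hours left: a 8/25 share of Park Build gives 4×8/25 = 1.28.
Total value = 197.28.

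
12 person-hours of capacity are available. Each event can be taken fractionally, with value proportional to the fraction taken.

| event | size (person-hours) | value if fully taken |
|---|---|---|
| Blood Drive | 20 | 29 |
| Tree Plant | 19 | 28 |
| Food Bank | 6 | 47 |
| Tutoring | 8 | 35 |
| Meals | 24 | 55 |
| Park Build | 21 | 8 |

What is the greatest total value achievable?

Best value per unit of size first: Food Bank 47/6≈7.83, Tutoring 35/8≈4.38, Meals 55/24≈2.29, Tree Plant 28/19≈1.47, Blood Drive 29/20≈1.45, Park Build 8/21≈0.381.
All 6 person-hours of Food Bank fit (value 47) → 6 remain.
Only 6 person-hours remain; take 6/8 of Tutoring for value 35×6/8 = 26.25.
Total value = 73.25.

73.25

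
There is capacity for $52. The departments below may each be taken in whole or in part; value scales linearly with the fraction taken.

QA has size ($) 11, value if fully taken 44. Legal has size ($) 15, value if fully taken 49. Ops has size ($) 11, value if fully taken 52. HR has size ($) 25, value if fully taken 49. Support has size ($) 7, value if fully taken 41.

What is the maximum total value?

Best value per unit of size first: Support 41/7≈5.86, Ops 52/11≈4.73, QA 44/11≈4, Legal 49/15≈3.27, HR 49/25≈1.96.
Support: take in full, 7 $ for value 41 ; 45 left.
Take all of Ops (11 $, value 52) ; 34 $ left.
QA: take in full, 11 $ for value 44 ; 23 left.
Take all of Legal (15 $, value 49) ; 8 $ left.
8 $ left: a 8/25 share of HR gives 49×8/25 = 15.68.
Total value = 201.68.

201.68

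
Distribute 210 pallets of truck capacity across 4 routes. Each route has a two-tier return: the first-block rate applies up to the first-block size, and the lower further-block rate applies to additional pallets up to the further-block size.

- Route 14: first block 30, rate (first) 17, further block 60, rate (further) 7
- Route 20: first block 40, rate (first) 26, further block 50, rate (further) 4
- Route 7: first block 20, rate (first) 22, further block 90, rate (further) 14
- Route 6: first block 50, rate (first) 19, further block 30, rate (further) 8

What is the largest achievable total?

Treat each block as its own option and order by rate: Route 20/first 26 > Route 7/first 22 > Route 6/first 19 > Route 14/first 17 > Route 7/second 14 > Route 6/second 8 > Route 14/second 7 > Route 20/second 4.
Fill Route 20 first block (40 at 26) — 170 left.
Route 7 first at 22: fill all 20 — 150 left.
Route 6 first at 19: fill all 50 — 100 left.
Fill Route 14 first block (30 at 17) — 70 left.
Route 7/second: +70 of 90 at 14; pool empty.
Total = 26×40 + 22×20 + 19×50 + 17×30 + 14×70 = 3920.

3920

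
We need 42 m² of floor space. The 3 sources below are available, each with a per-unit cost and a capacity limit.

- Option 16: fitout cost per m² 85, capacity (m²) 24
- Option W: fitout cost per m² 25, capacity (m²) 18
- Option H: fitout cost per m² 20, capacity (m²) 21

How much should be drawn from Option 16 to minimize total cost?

3

Use sources in increasing cost order.
Option H (20): use full 21 — 21 m² to go.
Option W (25): use full 18 — 3 m² to go.
Option 16 at 85: take 3 of its 24 — requirement met.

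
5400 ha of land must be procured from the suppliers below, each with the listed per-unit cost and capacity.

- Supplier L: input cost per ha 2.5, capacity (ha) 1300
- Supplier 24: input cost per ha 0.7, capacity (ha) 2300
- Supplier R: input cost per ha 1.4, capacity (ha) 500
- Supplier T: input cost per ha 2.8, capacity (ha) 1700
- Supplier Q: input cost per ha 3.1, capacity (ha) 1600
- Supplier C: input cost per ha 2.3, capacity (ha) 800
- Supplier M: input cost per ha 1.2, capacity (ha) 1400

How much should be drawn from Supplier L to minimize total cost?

400

Use suppliers in increasing cost order.
Supplier 24 at 0.7: take all 2300 ha → 3100 still needed.
Supplier M at 1.2: take all 1400 ha → 1700 still needed.
Take 500 from Supplier R at 1.4 → need 1200 more.
Take 800 from Supplier C at 2.3 → need 400 more.
Supplier L at 2.5: take 400 of its 1300 → requirement met.
Supplier T, Supplier Q: unused.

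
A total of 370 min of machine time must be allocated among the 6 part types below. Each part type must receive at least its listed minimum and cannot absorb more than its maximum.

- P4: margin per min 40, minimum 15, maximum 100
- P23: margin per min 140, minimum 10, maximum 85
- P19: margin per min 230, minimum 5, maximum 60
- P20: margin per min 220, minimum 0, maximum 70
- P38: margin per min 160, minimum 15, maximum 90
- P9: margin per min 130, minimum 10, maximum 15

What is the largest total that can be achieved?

Meeting every minimum uses 15+10+5+0+15+10 = 55 min, leaving 315.
Highest margin per min first: P19 230 > P20 220 > P38 160 > P23 140 > P9 130 > P4 40.
P19 takes 55 more to reach its cap of 60 ; 260 left.
Give P20 70 more to hit its cap of 70 ; 190 left.
Give P38 75 more to hit its cap of 90 ; 115 left.
P23: +75 to 85 (cap) ; 40 left.
Give P9 5 more to hit its cap of 15 ; 35 left.
P4 has room for 85 more but only 35 remain, so it gets 50.
Total = 40×50 + 140×85 + 230×60 + 220×70 + 160×90 + 130×15 = 59450.

59450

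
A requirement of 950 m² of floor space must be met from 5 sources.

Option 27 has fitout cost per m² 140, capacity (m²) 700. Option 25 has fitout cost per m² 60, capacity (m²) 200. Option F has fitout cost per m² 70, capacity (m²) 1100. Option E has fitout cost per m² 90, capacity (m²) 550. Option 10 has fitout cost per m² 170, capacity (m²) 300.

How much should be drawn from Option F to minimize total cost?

750

Use sources in increasing cost order.
Option 25 at 60: take all 200 m² ; 750 still needed.
Option F at 70: take 750 of its 1100 ; requirement met.
Option E, Option 27, Option 10: unused.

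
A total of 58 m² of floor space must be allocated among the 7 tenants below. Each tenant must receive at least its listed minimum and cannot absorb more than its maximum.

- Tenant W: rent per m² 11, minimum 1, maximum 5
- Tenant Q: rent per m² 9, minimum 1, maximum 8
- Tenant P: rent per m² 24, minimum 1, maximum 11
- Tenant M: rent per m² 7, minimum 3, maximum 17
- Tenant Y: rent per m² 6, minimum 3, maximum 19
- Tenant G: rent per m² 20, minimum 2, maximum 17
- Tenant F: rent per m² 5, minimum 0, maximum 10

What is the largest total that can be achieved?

Meeting every minimum uses 1+1+1+3+3+2+0 = 11 m², leaving 47.
Rank by rent per m²: Tenant P 24 > Tenant G 20 > Tenant W 11 > Tenant Q 9 > Tenant M 7 > Tenant Y 6 > Tenant F 5.
Tenant P takes 10 more to reach its cap of 11 → 37 left.
Tenant G takes 15 more to reach its cap of 17 → 22 left.
Give Tenant W 4 more to hit its cap of 5 → 18 left.
Tenant Q takes 7 more to reach its cap of 8 → 11 left.
Only 11 left; Tenant M takes them to reach 14.
Total = 11×5 + 9×8 + 24×11 + 7×14 + 6×3 + 20×17 = 847.

847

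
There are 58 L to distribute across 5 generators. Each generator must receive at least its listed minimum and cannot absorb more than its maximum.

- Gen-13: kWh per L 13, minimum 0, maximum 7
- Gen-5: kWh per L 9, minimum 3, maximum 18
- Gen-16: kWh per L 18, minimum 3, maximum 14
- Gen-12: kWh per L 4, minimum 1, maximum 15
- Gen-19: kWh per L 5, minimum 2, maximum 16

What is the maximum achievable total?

Meeting every minimum uses 0+3+3+1+2 = 9 L, leaving 49.
Rank by kWh per L: Gen-16 18 > Gen-13 13 > Gen-5 9 > Gen-19 5 > Gen-12 4.
Gen-16 takes 11 more to reach its cap of 14 — 38 left.
Gen-13: +7 to 7 (cap) — 31 left.
Gen-5: +15 to 18 (cap) — 16 left.
Gen-19 takes 14 more to reach its cap of 16 — 2 left.
Gen-12: +2 (room for 14) → 3. Pool exhausted.
Total = 13×7 + 9×18 + 18×14 + 4×3 + 5×16 = 597.

597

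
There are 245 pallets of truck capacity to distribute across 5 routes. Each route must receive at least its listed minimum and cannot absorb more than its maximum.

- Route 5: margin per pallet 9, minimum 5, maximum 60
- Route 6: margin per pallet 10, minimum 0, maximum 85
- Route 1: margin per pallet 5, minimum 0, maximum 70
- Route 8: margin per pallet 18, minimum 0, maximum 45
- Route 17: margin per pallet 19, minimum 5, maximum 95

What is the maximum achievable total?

Meeting every minimum uses 5+0+0+0+5 = 10 pallets, leaving 235.
Rank by margin per pallet: Route 17 19 > Route 8 18 > Route 6 10 > Route 5 9 > Route 1 5.
Route 17 takes 90 more to reach its cap of 95 ; 145 left.
Route 8 takes 45 more to reach its cap of 45 ; 100 left.
Route 6 takes 85 more to reach its cap of 85 ; 15 left.
Route 5 has room for 55 more but only 15 remain, so it gets 20.
Total = 9×20 + 10×85 + 18×45 + 19×95 = 3645.

3645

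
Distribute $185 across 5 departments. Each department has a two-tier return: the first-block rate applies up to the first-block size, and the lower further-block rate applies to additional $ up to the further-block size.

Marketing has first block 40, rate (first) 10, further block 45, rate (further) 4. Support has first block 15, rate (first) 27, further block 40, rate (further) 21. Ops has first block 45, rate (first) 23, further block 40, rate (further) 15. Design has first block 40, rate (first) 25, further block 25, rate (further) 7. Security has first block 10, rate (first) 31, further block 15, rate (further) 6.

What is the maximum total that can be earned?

Rank every tier by rate: Security/first 31 > Support/first 27 > Design/first 25 > Ops/first 23 > Support/second 21 > Ops/second 15 > Marketing/first 10 > Design/second 7 > Security/second 6 > Marketing/second 4.
Security first at 31: fill all 10 — 175 left.
Support/first (27): +15 — 160 left.
Design first at 25: fill all 40 — 120 left.
Fill Ops first block (45 at 23) — 75 left.
Support second at 21: fill all 40 — 35 left.
Ops second at 15: only 35 left, fill 35.
Total = 31×10 + 27×15 + 25×40 + 23×45 + 21×40 + 15×35 = 4115.

4115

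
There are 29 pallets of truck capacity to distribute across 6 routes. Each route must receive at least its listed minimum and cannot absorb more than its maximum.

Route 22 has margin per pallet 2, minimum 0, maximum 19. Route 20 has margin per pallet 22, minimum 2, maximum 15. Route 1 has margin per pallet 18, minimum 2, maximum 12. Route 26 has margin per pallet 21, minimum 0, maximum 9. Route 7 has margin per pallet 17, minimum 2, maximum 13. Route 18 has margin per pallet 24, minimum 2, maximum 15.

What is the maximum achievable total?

Meeting every minimum uses 0+2+2+0+2+2 = 8 pallets, leaving 21.
Order the routes by margin per pallet: Route 18 24 > Route 20 22 > Route 26 21 > Route 1 18 > Route 7 17 > Route 22 2.
Give Route 18 13 more to hit its cap of 15 → 8 left.
Only 8 left; Route 20 takes them to reach 10.
Total = 22×10 + 18×2 + 17×2 + 24×15 = 650.

650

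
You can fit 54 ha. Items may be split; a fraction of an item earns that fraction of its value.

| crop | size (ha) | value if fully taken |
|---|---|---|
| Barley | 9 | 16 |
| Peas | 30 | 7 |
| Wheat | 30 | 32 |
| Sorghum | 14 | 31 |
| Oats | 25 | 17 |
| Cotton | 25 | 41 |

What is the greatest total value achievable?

94.4

Best value per unit of size first: Sorghum 31/14≈2.21, Barley 16/9≈1.78, Cotton 41/25≈1.64, Wheat 32/30≈1.07, Oats 17/25≈0.68, Peas 7/30≈0.233.
Take all of Sorghum (14 ha, value 31) ; 40 ha left.
Barley: take in full, 9 ha for value 16 ; 31 left.
All 25 ha of Cotton fit (value 41) ; 6 remain.
Fill the last 6 ha with part of Wheat: 6/30 of it earns 6.4.
Total value = 94.4.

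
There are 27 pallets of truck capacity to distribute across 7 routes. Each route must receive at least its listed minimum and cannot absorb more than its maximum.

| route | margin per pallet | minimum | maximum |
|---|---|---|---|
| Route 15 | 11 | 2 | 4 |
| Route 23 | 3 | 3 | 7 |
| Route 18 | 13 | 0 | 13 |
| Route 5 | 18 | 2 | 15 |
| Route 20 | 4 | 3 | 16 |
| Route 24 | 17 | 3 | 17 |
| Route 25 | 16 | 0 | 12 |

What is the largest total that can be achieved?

Meeting every minimum uses 2+3+0+2+3+3+0 = 13 pallets, leaving 14.
Highest margin per pallet first: Route 5 18 > Route 24 17 > Route 25 16 > Route 18 13 > Route 15 11 > Route 20 4 > Route 23 3.
Route 5: +13 to 15 (cap) ; 1 left.
Route 24: +1 (room for 14) → 4. Pool exhausted.
Total = 11×2 + 3×3 + 18×15 + 4×3 + 17×4 = 381.

381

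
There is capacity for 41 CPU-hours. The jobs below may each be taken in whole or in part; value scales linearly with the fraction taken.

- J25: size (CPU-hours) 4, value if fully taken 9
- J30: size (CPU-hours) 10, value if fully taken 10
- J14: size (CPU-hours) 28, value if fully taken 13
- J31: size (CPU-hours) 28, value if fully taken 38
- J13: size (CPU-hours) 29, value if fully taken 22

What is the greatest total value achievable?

Best value per unit of size first: J25 9/4≈2.25, J31 38/28≈1.36, J30 10/10≈1, J13 22/29≈0.759, J14 13/28≈0.464.
Take all of J25 (4 CPU-hours, value 9) → 37 CPU-hours left.
J31: take in full, 28 CPU-hours for value 38 → 9 left.
Only 9 CPU-hours remain; take 9/10 of J30 for value 10×9/10 = 9.
Total value = 56.

56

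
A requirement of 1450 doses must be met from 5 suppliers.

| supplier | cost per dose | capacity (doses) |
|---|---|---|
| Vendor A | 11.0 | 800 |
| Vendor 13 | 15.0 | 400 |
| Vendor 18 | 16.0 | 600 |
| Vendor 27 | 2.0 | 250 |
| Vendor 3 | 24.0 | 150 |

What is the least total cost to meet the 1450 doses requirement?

Use suppliers in increasing cost order.
Take 250 from Vendor 27 at 2.0 → need 1200 more.
Vendor A at 11.0: take all 800 doses → 400 still needed.
Vendor 13 at 15.0: take all 400 doses → 0 still needed.
Vendor 18, Vendor 3: unused.
Cost = 250×2.0 + 800×11.0 + 400×15.0 = 15300.

15300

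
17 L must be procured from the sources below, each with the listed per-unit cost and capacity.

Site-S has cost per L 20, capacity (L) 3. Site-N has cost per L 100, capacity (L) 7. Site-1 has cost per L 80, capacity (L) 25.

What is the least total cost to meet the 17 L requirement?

1180

Cheapest first:
Take 3 from Site-S at 20 → need 14 more.
Site-1 (80): take the remaining 14 → done.
Site-N: unused.
Cost = 3×20 + 14×80 = 1180.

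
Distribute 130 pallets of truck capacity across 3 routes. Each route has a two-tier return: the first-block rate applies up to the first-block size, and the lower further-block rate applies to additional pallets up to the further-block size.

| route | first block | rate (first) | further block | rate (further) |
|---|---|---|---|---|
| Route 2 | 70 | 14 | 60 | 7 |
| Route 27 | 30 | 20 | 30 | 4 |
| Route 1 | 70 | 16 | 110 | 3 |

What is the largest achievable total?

2140

Treat each block as its own option and order by rate: Route 27/tier1 20 > Route 1/tier1 16 > Route 2/tier1 14 > Route 2/tier2 7 > Route 27/tier2 4 > Route 1/tier2 3.
Fill Route 27 tier1 block (30 at 20) ; 100 left.
Route 1 tier1 at 16: fill all 70 ; 30 left.
30 remain; put them into Route 2 tier1 at 14.
Total = 20×30 + 16×70 + 14×30 = 2140.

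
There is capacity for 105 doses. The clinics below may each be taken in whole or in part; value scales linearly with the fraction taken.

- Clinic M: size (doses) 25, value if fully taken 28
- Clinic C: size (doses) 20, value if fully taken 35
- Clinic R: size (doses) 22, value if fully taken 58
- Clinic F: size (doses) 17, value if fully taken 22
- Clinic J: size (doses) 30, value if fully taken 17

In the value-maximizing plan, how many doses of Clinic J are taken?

21

Best value per unit of size first: Clinic R 58/22≈2.64, Clinic C 35/20≈1.75, Clinic F 22/17≈1.29, Clinic M 28/25≈1.12, Clinic J 17/30≈0.567.
All 22 doses of Clinic R fit (value 58) ; 83 remain.
Take all of Clinic C (20 doses, value 35) ; 63 doses left.
Take all of Clinic F (17 doses, value 22) ; 46 doses left.
All 25 doses of Clinic M fit (value 28) ; 21 remain.
21 doses left: a 21/30 share of Clinic J gives 17×21/30 = 11.9.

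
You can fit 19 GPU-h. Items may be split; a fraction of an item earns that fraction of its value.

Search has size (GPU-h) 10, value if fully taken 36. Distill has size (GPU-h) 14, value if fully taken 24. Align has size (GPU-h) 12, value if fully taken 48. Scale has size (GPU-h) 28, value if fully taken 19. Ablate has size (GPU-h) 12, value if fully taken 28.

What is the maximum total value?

73.2

Sort by value density: Align 48/12≈4, Search 36/10≈3.6, Ablate 28/12≈2.33, Distill 24/14≈1.71, Scale 19/28≈0.679.
Align: take in full, 12 GPU-h for value 48 ; 7 left.
Fill the last 7 GPU-h with part of Search: 7/10 of it earns 25.2.
Total value = 73.2.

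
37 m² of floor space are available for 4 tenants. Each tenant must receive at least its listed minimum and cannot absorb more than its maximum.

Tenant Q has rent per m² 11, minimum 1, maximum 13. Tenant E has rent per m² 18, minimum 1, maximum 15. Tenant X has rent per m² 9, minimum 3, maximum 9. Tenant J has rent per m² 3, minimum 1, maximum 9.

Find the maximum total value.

488

Meeting every minimum uses 1+1+3+1 = 6 m², leaving 31.
Rank by rent per m²: Tenant E 18 > Tenant Q 11 > Tenant X 9 > Tenant J 3.
Tenant E takes 14 more to reach its cap of 15 — 17 left.
Tenant Q: +12 to 13 (cap) — 5 left.
Tenant X has room for 6 more but only 5 remain, so it gets 8.
Total = 11×13 + 18×15 + 9×8 + 3×1 = 488.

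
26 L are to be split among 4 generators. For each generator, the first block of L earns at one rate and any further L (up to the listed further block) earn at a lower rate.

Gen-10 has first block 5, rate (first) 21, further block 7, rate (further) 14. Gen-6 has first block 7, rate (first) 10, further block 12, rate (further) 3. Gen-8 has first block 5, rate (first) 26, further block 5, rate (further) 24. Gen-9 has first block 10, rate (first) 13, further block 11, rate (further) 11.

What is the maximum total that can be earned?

Order all 8 blocks by rate: Gen-8/tier1 26 > Gen-8/tier2 24 > Gen-10/tier1 21 > Gen-10/tier2 14 > Gen-9/tier1 13 > Gen-9/tier2 11 > Gen-6/tier1 10 > Gen-6/tier2 3.
Fill Gen-8 tier1 block (5 at 26) ; 21 left.
Fill Gen-8 tier2 block (5 at 24) ; 16 left.
Gen-10/tier1 (21): +5 ; 11 left.
Gen-10 tier2 at 14: fill all 7 ; 4 left.
4 remain; put them into Gen-9 tier1 at 13.
Total = 26×5 + 24×5 + 21×5 + 14×7 + 13×4 = 505.

505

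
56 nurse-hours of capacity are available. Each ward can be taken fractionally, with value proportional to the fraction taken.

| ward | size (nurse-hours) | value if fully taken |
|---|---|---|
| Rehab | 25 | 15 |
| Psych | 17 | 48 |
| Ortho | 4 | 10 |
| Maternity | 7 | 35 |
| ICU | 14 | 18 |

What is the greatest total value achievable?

Sort by value density: Maternity 35/7≈5, Psych 48/17≈2.82, Ortho 10/4≈2.5, ICU 18/14≈1.29, Rehab 15/25≈0.6.
Maternity: take in full, 7 nurse-hours for value 35 ; 49 left.
Psych: take in full, 17 nurse-hours for value 48 ; 32 left.
Ortho: take in full, 4 nurse-hours for value 10 ; 28 left.
All 14 nurse-hours of ICU fit (value 18) ; 14 remain.
Only 14 nurse-hours remain; take 14/25 of Rehab for value 15×14/25 = 8.4.
Total value = 119.4.

119.4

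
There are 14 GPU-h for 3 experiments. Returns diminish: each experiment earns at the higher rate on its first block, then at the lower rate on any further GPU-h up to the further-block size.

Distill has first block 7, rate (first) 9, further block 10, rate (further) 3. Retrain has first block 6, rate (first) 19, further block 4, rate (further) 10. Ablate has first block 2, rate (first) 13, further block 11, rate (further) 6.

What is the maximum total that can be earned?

Treat each block as its own option and order by rate: Retrain/T1 19 > Ablate/T1 13 > Retrain/T2 10 > Distill/T1 9 > Ablate/T2 6 > Distill/T2 3.
Retrain/T1 (19): +6 → 8 left.
Ablate T1 at 13: fill all 2 → 6 left.
Fill Retrain T2 block (4 at 10) → 2 left.
Distill T1 at 9: only 2 left, fill 2.
Total = 19×6 + 13×2 + 10×4 + 9×2 = 198.

198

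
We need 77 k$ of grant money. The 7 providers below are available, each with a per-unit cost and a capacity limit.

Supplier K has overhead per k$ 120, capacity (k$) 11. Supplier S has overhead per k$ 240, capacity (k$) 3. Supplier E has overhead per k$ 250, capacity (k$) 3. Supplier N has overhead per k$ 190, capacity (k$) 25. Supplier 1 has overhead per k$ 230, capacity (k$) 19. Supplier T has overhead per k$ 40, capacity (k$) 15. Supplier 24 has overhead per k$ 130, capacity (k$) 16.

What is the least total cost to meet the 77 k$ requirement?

11050

Fill from the cheapest provider first.
Take 15 from Supplier T at 40 → need 62 more.
Take 11 from Supplier K at 120 → need 51 more.
Supplier 24 (130): use full 16 → 35 k$ to go.
Supplier N at 190: take all 25 k$ → 10 still needed.
Take 10 from Supplier 1 at 230 to finish.
Supplier S, Supplier E: unused.
Cost = 15×40 + 11×120 + 16×130 + 25×190 + 10×230 = 11050.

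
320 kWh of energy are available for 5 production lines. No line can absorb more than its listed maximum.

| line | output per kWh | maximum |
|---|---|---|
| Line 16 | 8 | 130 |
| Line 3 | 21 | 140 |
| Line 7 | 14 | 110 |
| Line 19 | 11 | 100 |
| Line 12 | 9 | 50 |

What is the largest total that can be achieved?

Highest output per kWh first: Line 3 21 > Line 7 14 > Line 19 11 > Line 12 9 > Line 16 8.
Line 3: +140 to 140 (cap) — 180 left.
Give Line 7 110 to hit its cap of 110 — 70 left.
Line 19: +70 (room for 100) → 70. Pool exhausted.
Total = 21×140 + 14×110 + 11×70 = 5250.

5250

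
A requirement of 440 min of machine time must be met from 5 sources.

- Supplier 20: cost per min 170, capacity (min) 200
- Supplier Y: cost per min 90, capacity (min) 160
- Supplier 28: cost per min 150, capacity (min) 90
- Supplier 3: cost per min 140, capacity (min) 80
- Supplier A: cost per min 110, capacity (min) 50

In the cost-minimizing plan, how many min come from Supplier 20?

60

Use sources in increasing cost order.
Supplier Y at 90: take all 160 min → 280 still needed.
Supplier A at 110: take all 50 min → 230 still needed.
Take 80 from Supplier 3 at 140 → need 150 more.
Supplier 28 at 150: take all 90 min → 60 still needed.
Supplier 20 at 170: take 60 of its 200 → requirement met.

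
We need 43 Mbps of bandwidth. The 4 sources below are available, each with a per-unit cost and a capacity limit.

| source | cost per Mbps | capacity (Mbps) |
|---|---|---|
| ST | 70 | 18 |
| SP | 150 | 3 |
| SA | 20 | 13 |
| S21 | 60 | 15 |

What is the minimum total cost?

2210

Cheapest first:
SA (20): use full 13 — 30 Mbps to go.
S21 (60): use full 15 — 15 Mbps to go.
ST at 70: take 15 of its 18 — requirement met.
SP: unused.
Cost = 13×20 + 15×60 + 15×70 = 2210.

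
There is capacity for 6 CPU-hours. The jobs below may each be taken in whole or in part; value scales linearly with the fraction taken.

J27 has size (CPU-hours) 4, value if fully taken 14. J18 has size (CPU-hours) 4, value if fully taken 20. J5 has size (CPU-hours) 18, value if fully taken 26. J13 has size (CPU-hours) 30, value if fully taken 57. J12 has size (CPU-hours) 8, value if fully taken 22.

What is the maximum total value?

27

Sort by value density: J18 20/4≈5, J27 14/4≈3.5, J12 22/8≈2.75, J13 57/30≈1.9, J5 26/18≈1.44.
All 4 CPU-hours of J18 fit (value 20) → 2 remain.
2 CPU-hours left: a 2/4 share of J27 gives 14×2/4 = 7.
Total value = 27.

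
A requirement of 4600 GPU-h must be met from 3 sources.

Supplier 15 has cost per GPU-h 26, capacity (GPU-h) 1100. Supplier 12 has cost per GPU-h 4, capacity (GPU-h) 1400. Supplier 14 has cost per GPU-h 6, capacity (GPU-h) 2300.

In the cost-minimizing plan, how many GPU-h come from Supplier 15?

900

Cheapest first:
Take 1400 from Supplier 12 at 4 — need 3200 more.
Take 2300 from Supplier 14 at 6 — need 900 more.
Supplier 15 (26): take the remaining 900 — done.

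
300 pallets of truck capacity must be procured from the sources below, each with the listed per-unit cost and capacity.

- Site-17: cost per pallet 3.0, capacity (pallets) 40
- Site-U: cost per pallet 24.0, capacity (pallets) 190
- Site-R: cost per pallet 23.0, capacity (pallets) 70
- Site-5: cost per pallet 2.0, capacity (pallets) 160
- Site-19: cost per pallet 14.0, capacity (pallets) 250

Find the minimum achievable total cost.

Cheapest first:
Site-5 at 2.0: take all 160 pallets — 140 still needed.
Site-17 at 3.0: take all 40 pallets — 100 still needed.
Site-19 at 14.0: take 100 of its 250 — requirement met.
Site-R, Site-U: unused.
Cost = 160×2.0 + 40×3.0 + 100×14.0 = 1840.

1840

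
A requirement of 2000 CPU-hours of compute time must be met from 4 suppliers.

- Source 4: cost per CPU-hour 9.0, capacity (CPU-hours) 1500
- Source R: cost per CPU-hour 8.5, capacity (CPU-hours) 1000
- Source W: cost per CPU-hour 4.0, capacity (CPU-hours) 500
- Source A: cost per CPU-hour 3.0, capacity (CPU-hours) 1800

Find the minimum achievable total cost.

6200

Use suppliers in increasing cost order.
Take 1800 from Source A at 3.0 → need 200 more.
Take 200 from Source W at 4.0 to finish.
Source R, Source 4: unused.
Cost = 1800×3.0 + 200×4.0 = 6200.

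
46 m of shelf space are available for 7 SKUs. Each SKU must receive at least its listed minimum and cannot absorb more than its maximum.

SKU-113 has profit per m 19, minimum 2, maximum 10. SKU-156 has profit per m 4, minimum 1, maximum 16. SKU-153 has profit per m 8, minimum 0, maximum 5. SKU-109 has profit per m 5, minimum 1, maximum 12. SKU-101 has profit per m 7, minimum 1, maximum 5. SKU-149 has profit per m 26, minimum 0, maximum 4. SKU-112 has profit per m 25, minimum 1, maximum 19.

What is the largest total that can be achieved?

Meeting every minimum uses 2+1+0+1+1+0+1 = 6 m, leaving 40.
Highest profit per m first: SKU-149 26 > SKU-112 25 > SKU-113 19 > SKU-153 8 > SKU-101 7 > SKU-109 5 > SKU-156 4.
Give SKU-149 4 more to hit its cap of 4 ; 36 left.
SKU-112: +18 to 19 (cap) ; 18 left.
SKU-113: +8 to 10 (cap) ; 10 left.
SKU-153: +5 to 5 (cap) ; 5 left.
Give SKU-101 4 more to hit its cap of 5 ; 1 left.
SKU-109 has room for 11 more but only 1 remain, so it gets 2.
Total = 19×10 + 4×1 + 8×5 + 5×2 + 7×5 + 26×4 + 25×19 = 858.

858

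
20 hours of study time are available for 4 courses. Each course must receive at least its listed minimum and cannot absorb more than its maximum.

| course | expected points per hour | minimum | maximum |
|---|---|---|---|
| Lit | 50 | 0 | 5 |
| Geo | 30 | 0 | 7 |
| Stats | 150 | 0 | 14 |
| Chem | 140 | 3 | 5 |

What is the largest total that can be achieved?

Meeting every minimum uses 0+0+0+3 = 3 hours, leaving 17.
Order the courses by expected points per hour: Stats 150 > Chem 140 > Lit 50 > Geo 30.
Stats: +14 to 14 (cap) → 3 left.
Chem takes 2 more to reach its cap of 5 → 1 left.
Lit has room for 5 more but only 1 remain, so it gets 1.
Total = 50×1 + 150×14 + 140×5 = 2850.

2850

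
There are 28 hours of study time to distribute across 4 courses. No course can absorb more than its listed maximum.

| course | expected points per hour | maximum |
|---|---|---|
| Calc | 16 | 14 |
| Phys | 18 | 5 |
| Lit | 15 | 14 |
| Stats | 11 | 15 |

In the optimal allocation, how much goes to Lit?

9

Rank by expected points per hour: Phys 18 > Calc 16 > Lit 15 > Stats 11.
Phys: +5 to 5 (cap) → 23 left.
Calc takes 14 to reach its cap of 14 → 9 left.
Only 9 left; Lit takes them to reach 9.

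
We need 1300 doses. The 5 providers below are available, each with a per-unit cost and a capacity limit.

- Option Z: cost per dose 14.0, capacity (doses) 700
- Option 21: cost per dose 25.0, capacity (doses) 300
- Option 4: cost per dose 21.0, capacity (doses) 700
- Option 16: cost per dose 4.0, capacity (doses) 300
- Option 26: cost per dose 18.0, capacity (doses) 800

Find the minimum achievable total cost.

16400

Fill from the cheapest provider first.
Option 16 at 4.0: take all 300 doses — 1000 still needed.
Take 700 from Option Z at 14.0 — need 300 more.
Option 26 (18.0): take the remaining 300 — done.
Option 4, Option 21: unused.
Cost = 300×4.0 + 700×14.0 + 300×18.0 = 16400.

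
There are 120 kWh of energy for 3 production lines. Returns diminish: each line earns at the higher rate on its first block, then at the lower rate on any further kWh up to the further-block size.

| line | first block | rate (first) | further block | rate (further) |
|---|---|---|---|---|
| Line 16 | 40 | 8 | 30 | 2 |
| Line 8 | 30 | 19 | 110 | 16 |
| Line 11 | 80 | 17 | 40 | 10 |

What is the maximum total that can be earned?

2090

Rank every tier by rate: Line 8/first 19 > Line 11/first 17 > Line 8/second 16 > Line 11/second 10 > Line 16/first 8 > Line 16/second 2.
Line 8 first at 19: fill all 30 → 90 left.
Line 11 first at 17: fill all 80 → 10 left.
10 remain; put them into Line 8 second at 16.
Total = 19×30 + 17×80 + 16×10 = 2090.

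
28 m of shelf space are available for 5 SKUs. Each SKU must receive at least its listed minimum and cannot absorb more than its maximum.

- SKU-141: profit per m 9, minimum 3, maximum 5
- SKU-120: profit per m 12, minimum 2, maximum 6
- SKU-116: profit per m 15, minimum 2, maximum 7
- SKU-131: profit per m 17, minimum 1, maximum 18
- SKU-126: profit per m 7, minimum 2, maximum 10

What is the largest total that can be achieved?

Meeting every minimum uses 3+2+2+1+2 = 10 m, leaving 18.
Order the SKUs by profit per m: SKU-131 17 > SKU-116 15 > SKU-120 12 > SKU-141 9 > SKU-126 7.
SKU-131 takes 17 more to reach its cap of 18 ; 1 left.
Only 1 left; SKU-116 takes them to reach 3.
Total = 9×3 + 12×2 + 15×3 + 17×18 + 7×2 = 416.

416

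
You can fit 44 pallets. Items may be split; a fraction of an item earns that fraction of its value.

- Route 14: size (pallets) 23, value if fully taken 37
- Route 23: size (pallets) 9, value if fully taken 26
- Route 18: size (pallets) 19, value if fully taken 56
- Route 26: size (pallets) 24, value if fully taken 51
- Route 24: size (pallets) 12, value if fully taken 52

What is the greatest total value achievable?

142.5

Sort by value density: Route 24 52/12≈4.33, Route 18 56/19≈2.95, Route 23 26/9≈2.89, Route 26 51/24≈2.12, Route 14 37/23≈1.61.
All 12 pallets of Route 24 fit (value 52) → 32 remain.
Route 18: take in full, 19 pallets for value 56 → 13 left.
Route 23: take in full, 9 pallets for value 26 → 4 left.
4 pallets left: a 4/24 share of Route 26 gives 51×4/24 = 8.5.
Total value = 142.5.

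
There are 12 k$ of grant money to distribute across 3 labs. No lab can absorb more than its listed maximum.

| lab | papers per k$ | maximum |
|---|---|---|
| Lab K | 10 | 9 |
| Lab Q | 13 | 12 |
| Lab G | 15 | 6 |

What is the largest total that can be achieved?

168

Highest papers per k$ first: Lab G 15 > Lab Q 13 > Lab K 10.
Give Lab G 6 to hit its cap of 6 — 6 left.
Only 6 left; Lab Q takes them to reach 6.
Total = 13×6 + 15×6 = 168.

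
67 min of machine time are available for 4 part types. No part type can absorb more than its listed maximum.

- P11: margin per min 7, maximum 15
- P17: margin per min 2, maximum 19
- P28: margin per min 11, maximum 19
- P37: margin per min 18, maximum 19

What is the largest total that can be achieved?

Highest margin per min first: P37 18 > P28 11 > P11 7 > P17 2.
P37: +19 to 19 (cap) — 48 left.
Give P28 19 to hit its cap of 19 — 29 left.
Give P11 15 to hit its cap of 15 — 14 left.
P17 has room for 19 but only 14 remain, so it gets 14.
Total = 7×15 + 2×14 + 11×19 + 18×19 = 684.

684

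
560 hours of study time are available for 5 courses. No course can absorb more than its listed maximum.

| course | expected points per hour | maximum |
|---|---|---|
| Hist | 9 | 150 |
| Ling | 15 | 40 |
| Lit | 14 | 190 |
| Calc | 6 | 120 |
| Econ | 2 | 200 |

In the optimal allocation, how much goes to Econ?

60

Highest expected points per hour first: Ling 15 > Lit 14 > Hist 9 > Calc 6 > Econ 2.
Ling takes 40 to reach its cap of 40 ; 520 left.
Give Lit 190 to hit its cap of 190 ; 330 left.
Give Hist 150 to hit its cap of 150 ; 180 left.
Calc takes 120 to reach its cap of 120 ; 60 left.
Econ has room for 200 but only 60 remain, so it gets 60.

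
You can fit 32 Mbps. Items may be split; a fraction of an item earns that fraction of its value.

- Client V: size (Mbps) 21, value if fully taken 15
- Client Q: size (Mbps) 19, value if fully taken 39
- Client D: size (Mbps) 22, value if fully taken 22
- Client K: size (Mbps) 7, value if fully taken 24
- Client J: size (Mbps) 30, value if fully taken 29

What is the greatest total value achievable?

69

Sort by value density: Client K 24/7≈3.43, Client Q 39/19≈2.05, Client D 22/22≈1, Client J 29/30≈0.967, Client V 15/21≈0.714.
All 7 Mbps of Client K fit (value 24) — 25 remain.
All 19 Mbps of Client Q fit (value 39) — 6 remain.
6 Mbps left: a 6/22 share of Client D gives 22×6/22 = 6.
Total value = 69.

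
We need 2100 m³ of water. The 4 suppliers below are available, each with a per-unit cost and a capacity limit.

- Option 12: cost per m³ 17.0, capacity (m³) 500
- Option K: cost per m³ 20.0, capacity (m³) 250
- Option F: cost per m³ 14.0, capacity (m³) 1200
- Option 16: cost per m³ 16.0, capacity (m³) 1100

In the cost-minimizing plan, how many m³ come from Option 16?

Use suppliers in increasing cost order.
Option F (14.0): use full 1200 → 900 m³ to go.
Option 16 at 16.0: take 900 of its 1100 → requirement met.
Option 12, Option K: unused.

900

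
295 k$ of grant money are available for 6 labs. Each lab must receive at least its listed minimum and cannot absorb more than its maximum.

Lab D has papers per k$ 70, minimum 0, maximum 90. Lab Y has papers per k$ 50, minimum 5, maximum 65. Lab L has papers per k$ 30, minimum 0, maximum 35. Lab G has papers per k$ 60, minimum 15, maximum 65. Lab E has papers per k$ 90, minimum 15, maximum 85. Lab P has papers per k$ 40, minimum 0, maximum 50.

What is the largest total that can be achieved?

Meeting every minimum uses 0+5+0+15+15+0 = 35 k$, leaving 260.
Order the labs by papers per k$: Lab E 90 > Lab D 70 > Lab G 60 > Lab Y 50 > Lab P 40 > Lab L 30.
Give Lab E 70 more to hit its cap of 85 → 190 left.
Give Lab D 90 more to hit its cap of 90 → 100 left.
Lab G takes 50 more to reach its cap of 65 → 50 left.
Lab Y: +50 (room for 60) → 55. Pool exhausted.
Total = 70×90 + 50×55 + 60×65 + 90×85 = 20600.

20600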